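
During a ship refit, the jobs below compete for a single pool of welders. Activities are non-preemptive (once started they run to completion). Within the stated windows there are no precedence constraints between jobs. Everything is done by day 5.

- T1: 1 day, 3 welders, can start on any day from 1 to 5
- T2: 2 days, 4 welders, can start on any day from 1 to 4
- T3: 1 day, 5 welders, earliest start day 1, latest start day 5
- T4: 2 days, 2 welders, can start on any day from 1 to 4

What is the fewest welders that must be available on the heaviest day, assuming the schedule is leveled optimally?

5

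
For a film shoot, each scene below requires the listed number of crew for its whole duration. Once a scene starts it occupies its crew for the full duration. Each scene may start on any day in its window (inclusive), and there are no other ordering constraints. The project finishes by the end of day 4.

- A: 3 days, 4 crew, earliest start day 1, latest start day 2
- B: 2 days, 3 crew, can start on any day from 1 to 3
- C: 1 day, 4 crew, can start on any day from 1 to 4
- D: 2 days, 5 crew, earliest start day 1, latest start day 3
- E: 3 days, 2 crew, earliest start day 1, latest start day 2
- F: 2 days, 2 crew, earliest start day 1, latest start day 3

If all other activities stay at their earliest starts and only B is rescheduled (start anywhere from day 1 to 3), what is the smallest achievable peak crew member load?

17

B@1: d1:20  d2:16  d3:6  d4:0 → peak 20
B@2: d1:17  d2:16  d3:9  d4:0 → peak 17
B@3: d1:17  d2:13  d3:9  d4:3 → peak 17
Best is B@2, peak 17.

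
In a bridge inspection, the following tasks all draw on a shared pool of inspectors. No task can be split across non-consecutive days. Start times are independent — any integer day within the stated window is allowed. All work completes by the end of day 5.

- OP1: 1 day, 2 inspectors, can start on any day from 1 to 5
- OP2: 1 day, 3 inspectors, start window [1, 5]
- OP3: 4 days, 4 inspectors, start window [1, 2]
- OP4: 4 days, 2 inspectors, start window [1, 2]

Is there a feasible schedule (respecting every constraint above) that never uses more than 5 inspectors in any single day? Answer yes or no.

no

Total inspector-days = 29; over 5 days the average is 29/5 > 5, so some day must exceed 5.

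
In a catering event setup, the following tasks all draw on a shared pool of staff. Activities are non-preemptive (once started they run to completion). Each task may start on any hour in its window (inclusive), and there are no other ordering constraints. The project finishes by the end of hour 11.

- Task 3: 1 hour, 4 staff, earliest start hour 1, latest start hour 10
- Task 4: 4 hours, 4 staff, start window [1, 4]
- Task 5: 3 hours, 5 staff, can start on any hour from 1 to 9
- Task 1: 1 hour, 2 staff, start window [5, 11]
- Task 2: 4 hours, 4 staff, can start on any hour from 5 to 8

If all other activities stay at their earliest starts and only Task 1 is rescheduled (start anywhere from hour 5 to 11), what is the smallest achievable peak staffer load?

13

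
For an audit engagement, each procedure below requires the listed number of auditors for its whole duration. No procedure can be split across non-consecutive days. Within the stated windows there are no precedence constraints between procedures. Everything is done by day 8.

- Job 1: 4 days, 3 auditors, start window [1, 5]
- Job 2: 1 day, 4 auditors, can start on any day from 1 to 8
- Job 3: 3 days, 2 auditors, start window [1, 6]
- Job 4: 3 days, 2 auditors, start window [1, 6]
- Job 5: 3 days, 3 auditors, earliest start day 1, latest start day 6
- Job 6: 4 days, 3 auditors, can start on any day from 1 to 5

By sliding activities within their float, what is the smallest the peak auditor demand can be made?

7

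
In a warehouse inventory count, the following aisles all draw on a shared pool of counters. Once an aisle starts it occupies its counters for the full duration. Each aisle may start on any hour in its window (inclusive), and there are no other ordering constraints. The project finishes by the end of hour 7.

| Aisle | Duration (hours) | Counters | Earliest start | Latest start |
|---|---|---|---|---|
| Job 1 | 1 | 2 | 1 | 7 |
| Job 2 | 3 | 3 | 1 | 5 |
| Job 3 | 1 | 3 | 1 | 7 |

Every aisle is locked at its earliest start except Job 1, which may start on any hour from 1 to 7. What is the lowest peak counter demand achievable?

Job 1@1: h1:8  h2:3  h3:3  h4:0  h5:0  h6:0  h7:0 → peak 8
Job 1@2: h1:6  h2:5  h3:3  h4:0  h5:0  h6:0  h7:0 → peak 6
Job 1@3: h1:6  h2:3  h3:5  h4:0  h5:0  h6:0  h7:0 → peak 6
Job 1@4: h1:6  h2:3  h3:3  h4:2  h5:0  h6:0  h7:0 → peak 6
Job 1@5: h1:6  h2:3  h3:3  h4:0  h5:2  h6:0  h7:0 → peak 6
Job 1@6: h1:6  h2:3  h3:3  h4:0  h5:0  h6:2  h7:0 → peak 6
Job 1@7: h1:6  h2:3  h3:3  h4:0  h5:0  h6:0  h7:2 → peak 6
Best is Job 1@2, peak 6.

6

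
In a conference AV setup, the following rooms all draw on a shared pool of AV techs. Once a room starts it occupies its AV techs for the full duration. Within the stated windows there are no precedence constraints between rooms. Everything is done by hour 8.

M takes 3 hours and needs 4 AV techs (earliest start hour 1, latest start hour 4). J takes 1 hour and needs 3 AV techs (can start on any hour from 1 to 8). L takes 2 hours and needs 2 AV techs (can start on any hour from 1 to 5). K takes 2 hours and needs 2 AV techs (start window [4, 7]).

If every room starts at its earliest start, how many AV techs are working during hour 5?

At early start, hour 5 has: K.
Demand: 2 = 2.

2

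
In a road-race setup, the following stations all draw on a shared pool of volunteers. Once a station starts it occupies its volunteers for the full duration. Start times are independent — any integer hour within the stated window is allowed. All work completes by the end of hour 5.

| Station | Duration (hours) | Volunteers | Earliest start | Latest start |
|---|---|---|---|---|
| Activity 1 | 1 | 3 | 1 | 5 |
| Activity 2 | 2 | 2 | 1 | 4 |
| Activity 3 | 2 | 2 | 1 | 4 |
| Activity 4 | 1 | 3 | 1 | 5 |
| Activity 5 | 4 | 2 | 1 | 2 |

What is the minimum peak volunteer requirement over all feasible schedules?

Early-start (Activity 1@1, Activity 2@1, Activity 3@1, Activity 4@1, Activity 5@1) gives peak 12: h1:12  h2:6  h3:2  h4:2  h5:0.
Shift Activity 3→3, Activity 4→5, Activity 5→2.
Schedule Activity 1@1, Activity 2@1, Activity 3@3, Activity 4@5, Activity 5@2: h1:5  h2:4  h3:4  h4:4  h5:5 — peak 5.
Total volunteer-hours = 22 over 5 hours ⇒ peak ≥ ⌈22/5⌉ = 5, so 5 is optimal.

5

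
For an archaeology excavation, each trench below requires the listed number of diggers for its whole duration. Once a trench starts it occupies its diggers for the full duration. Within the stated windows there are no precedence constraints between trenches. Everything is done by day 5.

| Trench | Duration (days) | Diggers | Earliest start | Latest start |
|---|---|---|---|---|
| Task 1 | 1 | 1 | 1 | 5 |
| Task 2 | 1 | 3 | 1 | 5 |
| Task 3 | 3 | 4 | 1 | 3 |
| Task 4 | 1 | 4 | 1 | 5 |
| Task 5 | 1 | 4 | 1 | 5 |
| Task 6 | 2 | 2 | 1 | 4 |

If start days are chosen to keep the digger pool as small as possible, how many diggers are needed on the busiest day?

7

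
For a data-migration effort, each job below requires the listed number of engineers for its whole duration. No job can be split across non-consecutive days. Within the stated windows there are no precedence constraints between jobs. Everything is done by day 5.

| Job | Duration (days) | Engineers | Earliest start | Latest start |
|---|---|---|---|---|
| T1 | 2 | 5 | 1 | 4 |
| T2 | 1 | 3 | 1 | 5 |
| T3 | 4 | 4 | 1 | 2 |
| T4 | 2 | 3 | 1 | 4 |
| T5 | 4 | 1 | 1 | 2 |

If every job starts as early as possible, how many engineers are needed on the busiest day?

Early-start schedule: T1@1, T2@1, T3@1, T4@1, T5@1.
Load per day: day 1: 16, day 2: 13, day 3: 5, day 4: 5, day 5: 0.
Peak is 16.

16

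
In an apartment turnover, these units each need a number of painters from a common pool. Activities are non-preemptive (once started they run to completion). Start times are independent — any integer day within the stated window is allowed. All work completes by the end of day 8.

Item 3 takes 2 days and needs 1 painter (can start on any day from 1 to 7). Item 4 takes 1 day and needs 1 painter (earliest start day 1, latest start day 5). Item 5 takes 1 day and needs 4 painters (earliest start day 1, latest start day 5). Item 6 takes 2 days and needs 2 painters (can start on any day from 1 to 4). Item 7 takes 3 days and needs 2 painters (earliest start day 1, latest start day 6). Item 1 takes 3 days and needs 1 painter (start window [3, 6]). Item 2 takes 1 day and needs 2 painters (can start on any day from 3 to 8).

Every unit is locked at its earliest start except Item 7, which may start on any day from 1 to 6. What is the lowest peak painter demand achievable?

Item 7@1: d1:10  d2:5  d3:5  d4:1  d5:1  d6:0  d7:0  d8:0 → peak 10
Item 7@2: d1:8  d2:5  d3:5  d4:3  d5:1  d6:0  d7:0  d8:0 → peak 8
Item 7@3: d1:8  d2:3  d3:5  d4:3  d5:3  d6:0  d7:0  d8:0 → peak 8
Item 7@4: d1:8  d2:3  d3:3  d4:3  d5:3  d6:2  d7:0  d8:0 → peak 8
Item 7@5: d1:8  d2:3  d3:3  d4:1  d5:3  d6:2  d7:2  d8:0 → peak 8
Item 7@6: d1:8  d2:3  d3:3  d4:1  d5:1  d6:2  d7:2  d8:2 → peak 8
Best is Item 7@2, peak 8.

8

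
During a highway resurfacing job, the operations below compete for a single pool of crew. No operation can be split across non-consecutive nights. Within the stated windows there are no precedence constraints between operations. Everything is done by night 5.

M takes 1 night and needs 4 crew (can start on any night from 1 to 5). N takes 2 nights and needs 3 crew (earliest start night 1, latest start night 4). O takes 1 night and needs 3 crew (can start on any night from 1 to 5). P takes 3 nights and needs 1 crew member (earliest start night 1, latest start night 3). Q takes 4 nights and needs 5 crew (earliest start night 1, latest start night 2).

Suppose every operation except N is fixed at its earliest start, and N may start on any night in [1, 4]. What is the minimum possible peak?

N@1: n1:16  n2:9  n3:6  n4:5  n5:0 → peak 16
N@2: n1:13  n2:9  n3:9  n4:5  n5:0 → peak 13
N@3: n1:13  n2:6  n3:9  n4:8  n5:0 → peak 13
N@4: n1:13  n2:6  n3:6  n4:8  n5:3 → peak 13
Best is N@2, peak 13.

13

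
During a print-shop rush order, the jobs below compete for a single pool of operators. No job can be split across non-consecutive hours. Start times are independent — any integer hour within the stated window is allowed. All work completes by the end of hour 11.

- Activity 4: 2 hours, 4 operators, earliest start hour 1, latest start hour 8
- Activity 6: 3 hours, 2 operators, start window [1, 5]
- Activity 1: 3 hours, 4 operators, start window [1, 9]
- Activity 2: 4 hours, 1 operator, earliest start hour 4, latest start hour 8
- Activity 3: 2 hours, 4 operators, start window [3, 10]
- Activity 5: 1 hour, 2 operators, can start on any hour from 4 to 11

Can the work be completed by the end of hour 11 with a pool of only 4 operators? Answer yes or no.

yes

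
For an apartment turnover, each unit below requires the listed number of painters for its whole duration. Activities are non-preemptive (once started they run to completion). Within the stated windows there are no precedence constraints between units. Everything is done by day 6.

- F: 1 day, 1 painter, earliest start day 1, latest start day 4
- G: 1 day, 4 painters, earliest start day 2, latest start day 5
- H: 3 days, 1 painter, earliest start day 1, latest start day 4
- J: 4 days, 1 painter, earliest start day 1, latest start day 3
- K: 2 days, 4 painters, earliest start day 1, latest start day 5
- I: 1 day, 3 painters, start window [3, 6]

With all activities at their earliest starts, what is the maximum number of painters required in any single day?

10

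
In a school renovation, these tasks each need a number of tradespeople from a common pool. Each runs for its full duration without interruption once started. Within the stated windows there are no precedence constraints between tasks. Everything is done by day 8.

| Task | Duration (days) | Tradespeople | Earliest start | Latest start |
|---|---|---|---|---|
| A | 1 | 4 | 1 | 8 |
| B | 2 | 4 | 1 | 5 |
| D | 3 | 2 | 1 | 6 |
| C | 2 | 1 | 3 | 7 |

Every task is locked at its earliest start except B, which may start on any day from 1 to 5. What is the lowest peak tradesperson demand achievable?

6

B@1: d1:10  d2:6  d3:3  d4:1  d5:0  d6:0  d7:0  d8:0 → peak 10
B@2: d1:6  d2:6  d3:7  d4:1  d5:0  d6:0  d7:0  d8:0 → peak 7
B@3: d1:6  d2:2  d3:7  d4:5  d5:0  d6:0  d7:0  d8:0 → peak 7
B@4: d1:6  d2:2  d3:3  d4:5  d5:4  d6:0  d7:0  d8:0 → peak 6
B@5: d1:6  d2:2  d3:3  d4:1  d5:4  d6:4  d7:0  d8:0 → peak 6
Best is B@4, peak 6.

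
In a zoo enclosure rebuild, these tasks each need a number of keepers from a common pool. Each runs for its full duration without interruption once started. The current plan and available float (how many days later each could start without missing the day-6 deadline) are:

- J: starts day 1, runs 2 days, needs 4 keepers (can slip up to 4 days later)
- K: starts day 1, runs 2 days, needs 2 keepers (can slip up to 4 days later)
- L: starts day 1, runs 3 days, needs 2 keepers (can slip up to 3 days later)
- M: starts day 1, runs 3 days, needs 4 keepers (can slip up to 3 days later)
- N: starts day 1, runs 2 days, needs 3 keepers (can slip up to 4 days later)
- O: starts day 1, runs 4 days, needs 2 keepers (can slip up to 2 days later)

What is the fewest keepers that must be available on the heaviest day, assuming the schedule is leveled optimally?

8

Early-start (J@1, K@1, L@1, M@1, N@1, O@1) gives peak 17: d1:17  d2:17  d3:8  d4:2  d5:0  d6:0.
Shift K→3, M→4, N→5.
Schedule J@1, K@3, L@1, M@4, N@5, O@1: d1:8  d2:8  d3:6  d4:8  d5:7  d6:7 — peak 8.
Total keeper-days = 44 over 6 days ⇒ peak ≥ ⌈44/6⌉ = 8, so 8 is optimal.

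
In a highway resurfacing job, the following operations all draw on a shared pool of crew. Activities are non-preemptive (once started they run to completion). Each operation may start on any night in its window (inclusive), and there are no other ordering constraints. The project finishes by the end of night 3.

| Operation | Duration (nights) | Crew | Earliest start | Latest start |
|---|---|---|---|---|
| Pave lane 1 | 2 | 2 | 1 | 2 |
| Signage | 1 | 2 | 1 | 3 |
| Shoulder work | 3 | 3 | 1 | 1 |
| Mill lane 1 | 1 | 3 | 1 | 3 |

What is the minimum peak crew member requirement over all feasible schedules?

Early-start (Pave lane 1@1, Signage@1, Shoulder work@1, Mill lane 1@1) gives peak 10: n1:10  n2:5  n3:3.
Shift Mill lane 1→3.
Schedule Pave lane 1@1, Signage@1, Shoulder work@1, Mill lane 1@3: n1:7  n2:5  n3:6 — peak 7.
No arrangement of the 18 feasible schedules does better.

7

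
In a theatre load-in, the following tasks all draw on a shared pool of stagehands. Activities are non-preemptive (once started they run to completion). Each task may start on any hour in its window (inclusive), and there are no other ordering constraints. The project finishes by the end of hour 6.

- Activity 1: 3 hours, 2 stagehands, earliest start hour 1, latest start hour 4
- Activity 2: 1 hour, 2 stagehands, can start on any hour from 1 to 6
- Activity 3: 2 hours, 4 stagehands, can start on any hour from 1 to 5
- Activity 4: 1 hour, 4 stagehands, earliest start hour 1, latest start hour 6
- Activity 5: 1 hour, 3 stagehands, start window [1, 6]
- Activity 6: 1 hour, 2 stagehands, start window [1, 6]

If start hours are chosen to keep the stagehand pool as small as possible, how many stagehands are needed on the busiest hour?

5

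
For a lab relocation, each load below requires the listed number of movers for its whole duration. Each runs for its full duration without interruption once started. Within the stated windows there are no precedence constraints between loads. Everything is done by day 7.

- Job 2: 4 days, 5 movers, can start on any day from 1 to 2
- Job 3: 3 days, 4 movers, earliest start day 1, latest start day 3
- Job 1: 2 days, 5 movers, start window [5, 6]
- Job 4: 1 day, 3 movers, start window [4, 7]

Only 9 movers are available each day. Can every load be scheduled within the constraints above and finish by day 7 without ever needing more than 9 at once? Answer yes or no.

yes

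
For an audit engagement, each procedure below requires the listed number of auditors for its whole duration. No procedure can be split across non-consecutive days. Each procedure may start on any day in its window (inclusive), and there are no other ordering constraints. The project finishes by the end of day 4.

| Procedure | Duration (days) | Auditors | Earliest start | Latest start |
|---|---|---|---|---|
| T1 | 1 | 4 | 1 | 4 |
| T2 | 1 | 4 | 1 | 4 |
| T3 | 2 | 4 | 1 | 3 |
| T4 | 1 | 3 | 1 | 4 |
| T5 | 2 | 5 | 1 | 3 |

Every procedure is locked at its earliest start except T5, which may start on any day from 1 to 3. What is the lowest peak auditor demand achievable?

T5@1: d1:20  d2:9  d3:0  d4:0 → peak 20
T5@2: d1:15  d2:9  d3:5  d4:0 → peak 15
T5@3: d1:15  d2:4  d3:5  d4:5 → peak 15
Best is T5@2, peak 15.

15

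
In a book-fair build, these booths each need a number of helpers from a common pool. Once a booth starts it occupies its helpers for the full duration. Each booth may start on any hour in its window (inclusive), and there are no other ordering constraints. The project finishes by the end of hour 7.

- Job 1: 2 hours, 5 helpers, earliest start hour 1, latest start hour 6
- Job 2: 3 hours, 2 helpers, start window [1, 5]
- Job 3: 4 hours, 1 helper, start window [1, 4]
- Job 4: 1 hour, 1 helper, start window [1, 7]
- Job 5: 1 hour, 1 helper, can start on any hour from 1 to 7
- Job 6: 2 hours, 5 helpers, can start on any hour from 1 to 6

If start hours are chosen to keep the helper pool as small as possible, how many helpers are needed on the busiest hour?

Early-start (Job 1@1, Job 2@1, Job 3@1, Job 4@1, Job 5@1, Job 6@1) gives peak 15: h1:15  h2:13  h3:3  h4:1  h5:0  h6:0  h7:0.
Shift Job 2→3, Job 4→3, Job 5→3, Job 6→6.
Schedule Job 1@1, Job 2@3, Job 3@1, Job 4@3, Job 5@3, Job 6@6: h1:6  h2:6  h3:5  h4:3  h5:2  h6:5  h7:5 — peak 6.

6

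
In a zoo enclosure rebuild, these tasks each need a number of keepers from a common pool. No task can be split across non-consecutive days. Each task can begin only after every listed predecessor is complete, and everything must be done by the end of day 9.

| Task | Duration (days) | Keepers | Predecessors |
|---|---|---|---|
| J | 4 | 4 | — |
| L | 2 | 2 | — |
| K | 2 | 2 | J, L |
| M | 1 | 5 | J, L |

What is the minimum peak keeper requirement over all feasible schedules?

Early-start (J@1, L@1, K@5, M@5) gives peak 7: d1:6  d2:6  d3:4  d4:4  d5:7  d6:2  d7:0  d8:0  d9:0.
Shift L→5, K→7, M→9.
Schedule J@1, L@5, K@7, M@9: d1:4  d2:4  d3:4  d4:4  d5:2  d6:2  d7:2  d8:2  d9:5 — peak 5.

5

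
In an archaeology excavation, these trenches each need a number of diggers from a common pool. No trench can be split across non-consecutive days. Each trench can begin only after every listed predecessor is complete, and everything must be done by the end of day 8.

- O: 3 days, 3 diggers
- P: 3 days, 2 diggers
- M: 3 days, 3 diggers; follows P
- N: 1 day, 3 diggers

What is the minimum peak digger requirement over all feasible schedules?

Early-start (O@1, P@1, M@4, N@1) gives peak 8: d1:8  d2:5  d3:5  d4:3  d5:3  d6:3  d7:0  d8:0.
Shift N→7.
Schedule O@1, P@1, M@4, N@7: d1:5  d2:5  d3:5  d4:3  d5:3  d6:3  d7:3  d8:0 — peak 5.

5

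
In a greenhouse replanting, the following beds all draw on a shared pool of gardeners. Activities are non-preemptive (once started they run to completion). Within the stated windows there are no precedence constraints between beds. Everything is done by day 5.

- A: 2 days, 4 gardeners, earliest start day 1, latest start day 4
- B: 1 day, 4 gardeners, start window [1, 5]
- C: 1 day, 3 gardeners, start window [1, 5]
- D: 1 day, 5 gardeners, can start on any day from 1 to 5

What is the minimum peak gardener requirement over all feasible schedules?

Early-start (A@1, B@1, C@1, D@1) gives peak 16: d1:16  d2:4  d3:0  d4:0  d5:0.
Shift B→3, C→4, D→5.
Schedule A@1, B@3, C@4, D@5: d1:4  d2:4  d3:4  d4:3  d5:5 — peak 5.

5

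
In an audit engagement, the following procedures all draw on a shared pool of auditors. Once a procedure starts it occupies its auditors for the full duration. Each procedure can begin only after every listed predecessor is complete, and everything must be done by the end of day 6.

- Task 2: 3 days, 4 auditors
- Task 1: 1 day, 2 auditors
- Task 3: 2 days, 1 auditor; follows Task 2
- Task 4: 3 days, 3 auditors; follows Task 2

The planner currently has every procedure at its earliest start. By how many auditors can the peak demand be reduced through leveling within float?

1

Early-start peak: d1:6  d2:4  d3:4  d4:4  d5:4  d6:3 ⇒ 6.
Leveled (Task 2@1, Task 1@4, Task 3@5, Task 4@4): d1:4  d2:4  d3:4  d4:5  d5:4  d6:4 ⇒ 5.
Reduction 6 − 5 = 1.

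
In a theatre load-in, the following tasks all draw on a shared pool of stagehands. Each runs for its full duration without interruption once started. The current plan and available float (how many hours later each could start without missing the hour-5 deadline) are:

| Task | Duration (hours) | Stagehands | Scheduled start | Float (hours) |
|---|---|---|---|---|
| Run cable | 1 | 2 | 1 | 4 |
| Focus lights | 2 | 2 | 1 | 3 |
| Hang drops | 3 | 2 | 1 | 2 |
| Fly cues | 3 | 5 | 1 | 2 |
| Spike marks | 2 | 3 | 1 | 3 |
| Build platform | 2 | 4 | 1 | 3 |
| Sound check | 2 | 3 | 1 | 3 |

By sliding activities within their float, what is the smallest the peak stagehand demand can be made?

Early-start (Run cable@1, Focus lights@1, Hang drops@1, Fly cues@1, Spike marks@1, Build platform@1, Sound check@1) gives peak 21: h1:21  h2:19  h3:7  h4:0  h5:0.
Shift Fly cues→3, Build platform→4, Sound check→2.
Schedule Run cable@1, Focus lights@1, Hang drops@1, Fly cues@3, Spike marks@1, Build platform@4, Sound check@2: h1:9  h2:10  h3:10  h4:9  h5:9 — peak 10.
Total stagehand-hours = 47 over 5 hours ⇒ peak ≥ ⌈47/5⌉ = 10, so 10 is optimal.

10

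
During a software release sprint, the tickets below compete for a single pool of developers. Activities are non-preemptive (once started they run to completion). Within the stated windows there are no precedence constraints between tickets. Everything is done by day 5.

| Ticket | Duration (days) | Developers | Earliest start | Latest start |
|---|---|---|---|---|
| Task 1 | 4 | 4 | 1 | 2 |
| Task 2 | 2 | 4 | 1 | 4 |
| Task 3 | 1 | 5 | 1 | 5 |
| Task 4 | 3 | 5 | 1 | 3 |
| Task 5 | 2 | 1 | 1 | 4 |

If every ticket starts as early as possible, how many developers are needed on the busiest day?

19

Early-start schedule: Task 1@1, Task 2@1, Task 3@1, Task 4@1, Task 5@1.
Load per day: day 1: 19, day 2: 14, day 3: 9, day 4: 4, day 5: 0.
Peak is 19.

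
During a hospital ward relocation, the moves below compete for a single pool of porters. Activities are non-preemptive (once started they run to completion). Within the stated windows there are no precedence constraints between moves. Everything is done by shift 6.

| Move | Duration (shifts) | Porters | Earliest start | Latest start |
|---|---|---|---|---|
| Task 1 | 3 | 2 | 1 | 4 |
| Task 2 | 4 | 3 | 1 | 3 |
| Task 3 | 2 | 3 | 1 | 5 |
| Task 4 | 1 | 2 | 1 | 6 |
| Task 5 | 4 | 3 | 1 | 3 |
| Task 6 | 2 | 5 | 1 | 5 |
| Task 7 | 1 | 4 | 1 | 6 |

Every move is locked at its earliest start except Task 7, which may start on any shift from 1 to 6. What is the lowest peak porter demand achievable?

Task 7@1: s1:22  s2:16  s3:8  s4:6  s5:0  s6:0 → peak 22
Task 7@2: s1:18  s2:20  s3:8  s4:6  s5:0  s6:0 → peak 20
Task 7@3: s1:18  s2:16  s3:12  s4:6  s5:0  s6:0 → peak 18
Task 7@4: s1:18  s2:16  s3:8  s4:10  s5:0  s6:0 → peak 18
Task 7@5: s1:18  s2:16  s3:8  s4:6  s5:4  s6:0 → peak 18
Task 7@6: s1:18  s2:16  s3:8  s4:6  s5:0  s6:4 → peak 18
Best is Task 7@3, peak 18.

18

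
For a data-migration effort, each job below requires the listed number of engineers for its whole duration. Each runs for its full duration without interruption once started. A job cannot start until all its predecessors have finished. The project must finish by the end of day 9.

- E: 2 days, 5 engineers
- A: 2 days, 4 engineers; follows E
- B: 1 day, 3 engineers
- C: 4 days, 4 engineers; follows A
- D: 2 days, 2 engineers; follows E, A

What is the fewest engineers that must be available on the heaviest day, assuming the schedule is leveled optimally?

Early-start (E@1, A@3, B@1, C@5, D@5) gives peak 8: d1:8  d2:5  d3:4  d4:4  d5:6  d6:6  d7:4  d8:4  d9:0.
Shift B→5, C→6.
Schedule E@1, A@3, B@5, C@6, D@5: d1:5  d2:5  d3:4  d4:4  d5:5  d6:6  d7:4  d8:4  d9:4 — peak 6.

6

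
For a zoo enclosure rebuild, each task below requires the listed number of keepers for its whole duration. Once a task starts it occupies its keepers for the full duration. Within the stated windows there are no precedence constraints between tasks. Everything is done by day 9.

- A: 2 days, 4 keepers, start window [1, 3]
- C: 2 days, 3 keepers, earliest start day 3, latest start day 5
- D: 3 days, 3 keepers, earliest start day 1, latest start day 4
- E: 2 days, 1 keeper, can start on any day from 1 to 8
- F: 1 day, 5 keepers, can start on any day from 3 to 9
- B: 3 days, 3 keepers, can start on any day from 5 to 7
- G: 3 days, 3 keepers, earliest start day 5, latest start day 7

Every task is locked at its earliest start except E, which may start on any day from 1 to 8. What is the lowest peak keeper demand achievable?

E@1: d1:8  d2:8  d3:11  d4:3  d5:6  d6:6  d7:6  d8:0  d9:0 → peak 11
E@2: d1:7  d2:8  d3:12  d4:3  d5:6  d6:6  d7:6  d8:0  d9:0 → peak 12
E@3: d1:7  d2:7  d3:12  d4:4  d5:6  d6:6  d7:6  d8:0  d9:0 → peak 12
E@4: d1:7  d2:7  d3:11  d4:4  d5:7  d6:6  d7:6  d8:0  d9:0 → peak 11
E@5: d1:7  d2:7  d3:11  d4:3  d5:7  d6:7  d7:6  d8:0  d9:0 → peak 11
E@6: d1:7  d2:7  d3:11  d4:3  d5:6  d6:7  d7:7  d8:0  d9:0 → peak 11
E@7: d1:7  d2:7  d3:11  d4:3  d5:6  d6:6  d7:7  d8:1  d9:0 → peak 11
E@8: d1:7  d2:7  d3:11  d4:3  d5:6  d6:6  d7:6  d8:1  d9:1 → peak 11
Best is E@1, peak 11.

11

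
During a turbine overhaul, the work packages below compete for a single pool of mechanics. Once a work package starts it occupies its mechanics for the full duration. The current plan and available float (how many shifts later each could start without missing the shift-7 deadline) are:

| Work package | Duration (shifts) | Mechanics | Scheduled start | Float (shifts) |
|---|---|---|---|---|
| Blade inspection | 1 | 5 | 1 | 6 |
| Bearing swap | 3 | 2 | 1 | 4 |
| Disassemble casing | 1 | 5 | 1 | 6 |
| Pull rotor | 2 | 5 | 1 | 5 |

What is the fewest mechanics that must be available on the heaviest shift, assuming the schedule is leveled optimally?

Early-start (Blade inspection@1, Bearing swap@1, Disassemble casing@1, Pull rotor@1) gives peak 17: s1:17  s2:7  s3:2  s4:0  s5:0  s6:0  s7:0.
Shift Bearing swap→2, Disassemble casing→5, Pull rotor→6.
Schedule Blade inspection@1, Bearing swap@2, Disassemble casing@5, Pull rotor@6: s1:5  s2:2  s3:2  s4:2  s5:5  s6:5  s7:5 — peak 5.

5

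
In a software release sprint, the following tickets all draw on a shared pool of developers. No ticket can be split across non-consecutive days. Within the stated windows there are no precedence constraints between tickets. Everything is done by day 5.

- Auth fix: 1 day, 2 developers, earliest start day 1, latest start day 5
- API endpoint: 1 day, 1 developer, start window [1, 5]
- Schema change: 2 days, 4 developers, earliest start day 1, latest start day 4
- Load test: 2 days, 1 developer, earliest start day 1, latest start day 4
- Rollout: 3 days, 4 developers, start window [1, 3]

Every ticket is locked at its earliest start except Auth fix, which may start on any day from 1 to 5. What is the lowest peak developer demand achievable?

Auth fix@1: d1:12  d2:9  d3:4  d4:0  d5:0 → peak 12
Auth fix@2: d1:10  d2:11  d3:4  d4:0  d5:0 → peak 11
Auth fix@3: d1:10  d2:9  d3:6  d4:0  d5:0 → peak 10
Auth fix@4: d1:10  d2:9  d3:4  d4:2  d5:0 → peak 10
Auth fix@5: d1:10  d2:9  d3:4  d4:0  d5:2 → peak 10
Best is Auth fix@3, peak 10.

10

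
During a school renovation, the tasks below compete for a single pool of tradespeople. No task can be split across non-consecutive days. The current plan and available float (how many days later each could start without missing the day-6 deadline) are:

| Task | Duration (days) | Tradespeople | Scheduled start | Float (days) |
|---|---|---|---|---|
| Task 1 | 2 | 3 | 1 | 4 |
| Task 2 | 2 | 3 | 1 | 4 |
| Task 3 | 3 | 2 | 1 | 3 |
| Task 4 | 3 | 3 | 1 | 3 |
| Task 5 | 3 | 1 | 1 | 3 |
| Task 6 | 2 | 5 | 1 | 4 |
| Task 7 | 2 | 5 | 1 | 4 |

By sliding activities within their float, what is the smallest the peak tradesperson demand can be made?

9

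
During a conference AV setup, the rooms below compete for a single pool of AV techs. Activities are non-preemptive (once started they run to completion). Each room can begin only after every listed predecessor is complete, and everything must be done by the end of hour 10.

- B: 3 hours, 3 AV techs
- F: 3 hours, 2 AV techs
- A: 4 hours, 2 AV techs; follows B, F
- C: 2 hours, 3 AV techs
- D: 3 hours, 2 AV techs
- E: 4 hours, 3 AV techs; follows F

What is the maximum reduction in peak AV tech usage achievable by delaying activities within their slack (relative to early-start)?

5

Early-start peak: h1:10  h2:10  h3:7  h4:5  h5:5  h6:5  h7:5  h8:0  h9:0  h10:0 ⇒ 10.
Leveled (B@1, F@1, A@4, C@4, D@8, E@6): h1:5  h2:5  h3:5  h4:5  h5:5  h6:5  h7:5  h8:5  h9:5  h10:2 ⇒ 5.
Reduction 10 − 5 = 5.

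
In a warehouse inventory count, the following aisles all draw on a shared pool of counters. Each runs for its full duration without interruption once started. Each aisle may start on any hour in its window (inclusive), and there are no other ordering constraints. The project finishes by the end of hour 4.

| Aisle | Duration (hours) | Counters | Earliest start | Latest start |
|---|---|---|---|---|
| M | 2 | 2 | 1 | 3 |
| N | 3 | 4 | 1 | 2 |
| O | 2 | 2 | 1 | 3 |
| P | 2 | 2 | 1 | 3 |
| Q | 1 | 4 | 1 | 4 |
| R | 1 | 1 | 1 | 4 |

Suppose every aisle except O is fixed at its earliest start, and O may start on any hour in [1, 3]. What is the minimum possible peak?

13

O@1: h1:15  h2:10  h3:4  h4:0 → peak 15
O@2: h1:13  h2:10  h3:6  h4:0 → peak 13
O@3: h1:13  h2:8  h3:6  h4:2 → peak 13
Best is O@2, peak 13.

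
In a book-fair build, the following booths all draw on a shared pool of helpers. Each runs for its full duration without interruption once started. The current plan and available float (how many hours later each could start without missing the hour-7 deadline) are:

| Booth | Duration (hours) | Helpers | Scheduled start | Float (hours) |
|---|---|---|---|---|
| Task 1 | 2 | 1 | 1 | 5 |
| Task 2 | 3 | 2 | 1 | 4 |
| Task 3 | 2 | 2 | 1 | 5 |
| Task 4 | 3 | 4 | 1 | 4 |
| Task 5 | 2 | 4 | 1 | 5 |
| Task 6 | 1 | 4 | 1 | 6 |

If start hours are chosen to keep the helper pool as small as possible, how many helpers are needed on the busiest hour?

6

Early-start (Task 1@1, Task 2@1, Task 3@1, Task 4@1, Task 5@1, Task 6@1) gives peak 17: h1:17  h2:13  h3:6  h4:0  h5:0  h6:0  h7:0.
Shift Task 2→2, Task 3→5, Task 4→3, Task 5→6.
Schedule Task 1@1, Task 2@2, Task 3@5, Task 4@3, Task 5@6, Task 6@1: h1:5  h2:3  h3:6  h4:6  h5:6  h6:6  h7:4 — peak 6.
Total helper-hours = 36 over 7 hours ⇒ peak ≥ ⌈36/7⌉ = 6, so 6 is optimal.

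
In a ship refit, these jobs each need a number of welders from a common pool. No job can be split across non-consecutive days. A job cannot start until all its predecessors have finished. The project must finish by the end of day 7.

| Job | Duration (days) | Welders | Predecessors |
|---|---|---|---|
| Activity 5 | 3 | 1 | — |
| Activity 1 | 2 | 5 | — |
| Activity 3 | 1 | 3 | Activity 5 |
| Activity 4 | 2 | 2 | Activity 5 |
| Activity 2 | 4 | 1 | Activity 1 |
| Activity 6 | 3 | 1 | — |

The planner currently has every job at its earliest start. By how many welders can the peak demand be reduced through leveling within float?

2

Early-start peak: d1:7  d2:7  d3:3  d4:6  d5:3  d6:1  d7:0 ⇒ 7.
Leveled (Activity 5@3, Activity 1@1, Activity 3@7, Activity 4@6, Activity 2@3, Activity 6@3): d1:5  d2:5  d3:3  d4:3  d5:3  d6:3  d7:5 ⇒ 5.
Reduction 7 − 5 = 2.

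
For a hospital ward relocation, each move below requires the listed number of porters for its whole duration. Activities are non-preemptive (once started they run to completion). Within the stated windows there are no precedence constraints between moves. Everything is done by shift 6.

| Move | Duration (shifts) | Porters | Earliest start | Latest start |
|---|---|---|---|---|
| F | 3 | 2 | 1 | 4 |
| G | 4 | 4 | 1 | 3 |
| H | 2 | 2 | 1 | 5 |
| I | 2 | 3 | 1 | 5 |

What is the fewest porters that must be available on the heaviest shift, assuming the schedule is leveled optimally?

6

Early-start (F@1, G@1, H@1, I@1) gives peak 11: s1:11  s2:11  s3:6  s4:4  s5:0  s6:0.
Shift H→4, I→5.
Schedule F@1, G@1, H@4, I@5: s1:6  s2:6  s3:6  s4:6  s5:5  s6:3 — peak 6.
Total porter-shifts = 32 over 6 shifts ⇒ peak ≥ ⌈32/6⌉ = 6, so 6 is optimal.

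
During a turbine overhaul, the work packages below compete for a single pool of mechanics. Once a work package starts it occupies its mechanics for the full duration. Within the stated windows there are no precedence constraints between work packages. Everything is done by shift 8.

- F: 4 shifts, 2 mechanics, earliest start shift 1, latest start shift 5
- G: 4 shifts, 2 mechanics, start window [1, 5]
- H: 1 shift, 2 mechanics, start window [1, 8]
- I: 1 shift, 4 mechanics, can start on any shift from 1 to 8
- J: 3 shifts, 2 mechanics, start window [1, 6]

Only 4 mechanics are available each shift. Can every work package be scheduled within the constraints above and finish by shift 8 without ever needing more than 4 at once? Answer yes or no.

yes

Schedule F@1, G@1, H@5, I@8, J@5: s1:4  s2:4  s3:4  s4:4  s5:4  s6:2  s7:2  s8:4 — peak 4 ≤ 4.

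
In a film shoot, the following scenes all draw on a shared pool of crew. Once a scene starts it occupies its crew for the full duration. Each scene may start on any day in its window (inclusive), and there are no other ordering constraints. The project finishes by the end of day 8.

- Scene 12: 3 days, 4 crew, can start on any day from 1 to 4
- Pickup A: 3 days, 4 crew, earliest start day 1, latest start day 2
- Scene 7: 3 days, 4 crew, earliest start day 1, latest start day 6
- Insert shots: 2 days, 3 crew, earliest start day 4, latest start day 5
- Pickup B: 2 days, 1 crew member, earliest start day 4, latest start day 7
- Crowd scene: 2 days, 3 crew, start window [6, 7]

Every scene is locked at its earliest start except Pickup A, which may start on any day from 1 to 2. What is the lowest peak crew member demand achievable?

Pickup A@1: d1:12  d2:12  d3:12  d4:4  d5:4  d6:3  d7:3  d8:0 → peak 12
Pickup A@2: d1:8  d2:12  d3:12  d4:8  d5:4  d6:3  d7:3  d8:0 → peak 12
Best is Pickup A@1, peak 12.

12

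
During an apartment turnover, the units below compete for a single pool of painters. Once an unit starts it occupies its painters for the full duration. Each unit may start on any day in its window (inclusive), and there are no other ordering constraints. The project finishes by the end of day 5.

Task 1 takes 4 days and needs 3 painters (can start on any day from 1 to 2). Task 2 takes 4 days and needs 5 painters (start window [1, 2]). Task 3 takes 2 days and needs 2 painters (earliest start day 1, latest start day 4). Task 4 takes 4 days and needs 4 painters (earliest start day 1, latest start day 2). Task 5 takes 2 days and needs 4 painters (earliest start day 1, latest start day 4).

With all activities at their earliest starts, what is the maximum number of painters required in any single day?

Early-start schedule: Task 1@1, Task 2@1, Task 3@1, Task 4@1, Task 5@1.
Load per day: day 1: 18, day 2: 18, day 3: 12, day 4: 12, day 5: 0.
Peak is 18.

18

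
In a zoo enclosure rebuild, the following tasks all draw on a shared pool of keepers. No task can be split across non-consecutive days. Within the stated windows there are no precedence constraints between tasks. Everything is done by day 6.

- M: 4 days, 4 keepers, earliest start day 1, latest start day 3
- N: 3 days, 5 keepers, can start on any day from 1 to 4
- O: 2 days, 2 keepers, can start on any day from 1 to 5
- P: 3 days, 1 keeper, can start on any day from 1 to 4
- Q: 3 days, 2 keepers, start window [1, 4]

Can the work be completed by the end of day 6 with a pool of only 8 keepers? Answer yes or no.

no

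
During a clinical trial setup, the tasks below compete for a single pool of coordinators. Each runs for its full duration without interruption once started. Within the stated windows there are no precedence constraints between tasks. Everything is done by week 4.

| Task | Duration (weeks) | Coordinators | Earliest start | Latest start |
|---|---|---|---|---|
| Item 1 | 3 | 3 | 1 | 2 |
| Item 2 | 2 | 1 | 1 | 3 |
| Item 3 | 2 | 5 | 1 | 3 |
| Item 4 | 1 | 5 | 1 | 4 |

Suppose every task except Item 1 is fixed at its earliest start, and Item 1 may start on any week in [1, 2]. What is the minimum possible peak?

Item 1@1: w1:14  w2:9  w3:3  w4:0 → peak 14
Item 1@2: w1:11  w2:9  w3:3  w4:3 → peak 11
Best is Item 1@2, peak 11.

11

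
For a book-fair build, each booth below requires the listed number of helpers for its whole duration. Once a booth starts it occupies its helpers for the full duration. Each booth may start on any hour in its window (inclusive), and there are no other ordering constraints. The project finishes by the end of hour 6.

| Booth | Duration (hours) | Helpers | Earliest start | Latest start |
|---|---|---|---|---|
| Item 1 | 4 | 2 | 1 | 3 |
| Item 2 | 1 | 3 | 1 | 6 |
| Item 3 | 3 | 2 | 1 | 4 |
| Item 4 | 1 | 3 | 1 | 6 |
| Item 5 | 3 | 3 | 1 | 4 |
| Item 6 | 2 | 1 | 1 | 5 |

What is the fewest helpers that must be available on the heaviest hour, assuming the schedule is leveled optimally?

6

Early-start (Item 1@1, Item 2@1, Item 3@1, Item 4@1, Item 5@1, Item 6@1) gives peak 14: h1:14  h2:8  h3:7  h4:2  h5:0  h6:0.
Shift Item 2→5, Item 4→6, Item 5→4.
Schedule Item 1@1, Item 2@5, Item 3@1, Item 4@6, Item 5@4, Item 6@1: h1:5  h2:5  h3:4  h4:5  h5:6  h6:6 — peak 6.
Total helper-hours = 31 over 6 hours ⇒ peak ≥ ⌈31/6⌉ = 6, so 6 is optimal.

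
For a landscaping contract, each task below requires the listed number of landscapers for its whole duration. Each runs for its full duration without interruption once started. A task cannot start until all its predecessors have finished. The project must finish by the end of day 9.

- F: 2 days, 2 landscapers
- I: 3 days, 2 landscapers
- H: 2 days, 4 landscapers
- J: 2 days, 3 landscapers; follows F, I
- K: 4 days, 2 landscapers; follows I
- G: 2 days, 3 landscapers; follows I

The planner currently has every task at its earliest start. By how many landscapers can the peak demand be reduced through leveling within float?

3

Early-start peak: d1:8  d2:8  d3:2  d4:8  d5:8  d6:2  d7:2  d8:0  d9:0 ⇒ 8.
Leveled (F@1, I@1, H@4, J@6, K@6, G@8): d1:4  d2:4  d3:2  d4:4  d5:4  d6:5  d7:5  d8:5  d9:5 ⇒ 5.
Reduction 8 − 5 = 3.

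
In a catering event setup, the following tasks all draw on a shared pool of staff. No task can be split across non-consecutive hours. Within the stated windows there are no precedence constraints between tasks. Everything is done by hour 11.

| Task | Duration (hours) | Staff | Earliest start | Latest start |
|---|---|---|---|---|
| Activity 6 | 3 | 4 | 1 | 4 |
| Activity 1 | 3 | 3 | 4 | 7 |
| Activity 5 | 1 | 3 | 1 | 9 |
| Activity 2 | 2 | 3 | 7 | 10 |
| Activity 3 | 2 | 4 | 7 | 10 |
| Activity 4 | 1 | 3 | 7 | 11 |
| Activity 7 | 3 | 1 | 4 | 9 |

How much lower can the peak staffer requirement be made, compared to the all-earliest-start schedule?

4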